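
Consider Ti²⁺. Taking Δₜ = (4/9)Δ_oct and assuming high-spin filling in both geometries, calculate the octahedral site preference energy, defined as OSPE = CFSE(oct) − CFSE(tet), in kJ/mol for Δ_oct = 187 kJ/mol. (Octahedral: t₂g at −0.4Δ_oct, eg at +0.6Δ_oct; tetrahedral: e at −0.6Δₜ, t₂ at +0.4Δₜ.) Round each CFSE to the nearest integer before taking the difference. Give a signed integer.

Group 4 minus oxidation state +2 gives a d² configuration for Ti²⁺.
Octahedral (high-spin): t2g^2 e_g^0, CFSE = 2(−0.4) + 0(+0.6) = -0.8Δ_oct = -0.8 × 187 = -150 kJ/mol.
In a tetrahedral site the filling is e^2 t2^0: CFSE(tet) = -1.2Δₜ = -1.2 × (4/9)(187) = -100 kJ/mol.
OSPE = CFSE(oct) − CFSE(tet) = -150 − (-100) = -50 kJ/mol.

-50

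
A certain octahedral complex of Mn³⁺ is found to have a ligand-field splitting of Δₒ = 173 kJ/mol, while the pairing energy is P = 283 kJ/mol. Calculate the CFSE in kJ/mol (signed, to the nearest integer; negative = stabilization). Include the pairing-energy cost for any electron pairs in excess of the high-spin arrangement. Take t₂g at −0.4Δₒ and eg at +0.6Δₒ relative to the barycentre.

-104

Mn sits in group 7; removing 3 electrons leaves Mn³⁺ with 7 − 3 = 4 d electrons.
Since Δₒ = 173 kJ/mol < P = 283 kJ/mol, the complex adopts the high-spin configuration.
Configuration: t₂g³ eg¹.
Orbital CFSE = -0.6Δₒ = -0.6 × 173 = -104 kJ/mol.
High-spin has no excess pairs, so no pairing correction applies.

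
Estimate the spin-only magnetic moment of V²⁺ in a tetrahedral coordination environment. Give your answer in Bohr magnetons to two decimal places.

3.87 Bohr magnetons

V²⁺: group 5, so d-count = 5 − 2 = 3.
Tetrahedral splitting is small, so the complex is high-spin.
Configuration: e² t₂¹ → 3 unpaired electrons.
μ(spin-only) = √[3(3+2)] = √15 ≈ 3.87 Bohr magnetons.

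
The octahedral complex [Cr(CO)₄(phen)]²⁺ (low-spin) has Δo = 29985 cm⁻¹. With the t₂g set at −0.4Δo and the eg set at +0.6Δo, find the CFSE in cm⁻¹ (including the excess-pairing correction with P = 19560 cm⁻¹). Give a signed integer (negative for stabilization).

Ligand charges: 4×(+0) from CO and 1×(+0) from phen sum to +0; with overall charge +2, Cr is +2.
Cr²⁺: group 6, so d-count = 6 − 2 = 4.
Configuration: t₂g⁴ eg⁰.
Orbital CFSE = 4(-0.4) + 0(0.6) = -1.6Δo = -1.6 × 29985 = -47976 cm⁻¹.
High-spin d⁴ would be t₂g³ eg¹ with 0 pairs; low-spin has 1, so 1 excess pair costs +1P = +19560 cm⁻¹.
Net CFSE = -47976 + 19560 = -28416 cm⁻¹.

-28416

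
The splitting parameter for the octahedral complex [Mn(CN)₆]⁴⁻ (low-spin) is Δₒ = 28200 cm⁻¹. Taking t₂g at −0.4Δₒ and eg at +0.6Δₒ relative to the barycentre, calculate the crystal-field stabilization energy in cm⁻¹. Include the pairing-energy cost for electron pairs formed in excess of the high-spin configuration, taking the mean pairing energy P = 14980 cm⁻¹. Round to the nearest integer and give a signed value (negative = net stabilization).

Each CN⁻ contributes -1; 6 × (-1) = -6. With overall charge -4, Mn is in the +2 oxidation state.
Group 7 minus oxidation state +2 gives a d⁵ configuration for Mn²⁺.
Configuration: t₂g⁵ eg⁰.
CFSE(orbital) = 5×(-0.4Δₒ) + 0×(0.6Δₒ) = -2.0Δₒ; with Δₒ = 28200 cm⁻¹ that is -56400 cm⁻¹.
Relative to high-spin t₂g³ eg² (0 paired), the low-spin configuration has 2 additional pairs, contributing +2 × 14980 = +29960 cm⁻¹.
Overall CFSE = -56400 + 29960 = -26440 cm⁻¹.

-26440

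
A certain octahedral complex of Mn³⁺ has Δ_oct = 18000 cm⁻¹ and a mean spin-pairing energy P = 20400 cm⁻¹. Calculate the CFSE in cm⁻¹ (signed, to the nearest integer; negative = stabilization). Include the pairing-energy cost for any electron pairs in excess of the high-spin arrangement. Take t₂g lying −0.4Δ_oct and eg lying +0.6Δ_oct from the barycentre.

-10800

Group 7 minus oxidation state +3 gives a d⁴ configuration for Mn³⁺.
Here Δ_oct < P (18000 < 20400), so the high-spin state is favoured.
That gives t₂g³ eg¹.
Orbital CFSE = -0.6Δ_oct = -0.6 × 18000 = -10800 cm⁻¹.
High-spin has no excess pairs, so no pairing correction applies.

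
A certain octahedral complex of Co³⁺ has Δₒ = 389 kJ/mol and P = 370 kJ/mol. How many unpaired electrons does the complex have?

Group 9 minus oxidation state +3 gives a d⁶ configuration for Co³⁺.
Here Δₒ > P (389 > 370), so the low-spin state is favoured.
Filling d⁶ accordingly: t₂g⁶ eg⁰.
Unpaired electrons: 0.

0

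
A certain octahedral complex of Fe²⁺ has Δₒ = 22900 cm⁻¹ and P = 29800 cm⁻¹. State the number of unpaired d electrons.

4

Group 8 minus oxidation state +2 gives a d⁶ configuration for Fe²⁺.
Δₒ < P, so pairing is avoided: the ground state is high-spin.
That gives t2g^4 e_g^2.
Unpaired electrons: 4.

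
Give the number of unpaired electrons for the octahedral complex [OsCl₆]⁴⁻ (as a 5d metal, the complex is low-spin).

Each Cl⁻ contributes -1; 6 × (-1) = -6. With overall charge -4, Os is in the +2 oxidation state.
Os sits in group 8; removing 2 electrons leaves Os²⁺ with 8 − 2 = 6 d electrons.
Configuration: t₂g⁶ eg⁰, giving 0 unpaired electrons.

0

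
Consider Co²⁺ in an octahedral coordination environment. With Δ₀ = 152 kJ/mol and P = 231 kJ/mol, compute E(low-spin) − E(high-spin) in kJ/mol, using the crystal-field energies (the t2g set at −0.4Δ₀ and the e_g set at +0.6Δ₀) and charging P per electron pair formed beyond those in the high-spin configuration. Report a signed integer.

79

Group 9 minus oxidation state +2 gives a d⁷ configuration for Co²⁺.
In the high-spin limit (t2g^5 e_g^2) the orbital term is -0.8Δ₀ = -122 kJ/mol, with no excess pairing.
For low-spin the configuration is t2g^6 e_g^1: orbital energy -1.8 × 152 = -274 kJ/mol, and 1 additional pair relative to high-spin adds 231 kJ/mol, giving -43 kJ/mol.
Thus E(LS) − E(HS) = 79 kJ/mol.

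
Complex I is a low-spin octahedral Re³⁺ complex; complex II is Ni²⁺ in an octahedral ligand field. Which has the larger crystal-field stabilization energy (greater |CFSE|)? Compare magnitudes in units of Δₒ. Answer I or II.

I

I: Re sits in group 7; removing 3 electrons leaves Re³⁺ with 7 − 3 = 4 d electrons; t2g^4 e_g^0, CFSE = -1.6Δₒ.
II: Group 10 minus oxidation state +2 gives a d⁸ configuration for Ni²⁺; t₂g⁶ eg², CFSE = -1.2Δₒ.
So I has the larger |CFSE|.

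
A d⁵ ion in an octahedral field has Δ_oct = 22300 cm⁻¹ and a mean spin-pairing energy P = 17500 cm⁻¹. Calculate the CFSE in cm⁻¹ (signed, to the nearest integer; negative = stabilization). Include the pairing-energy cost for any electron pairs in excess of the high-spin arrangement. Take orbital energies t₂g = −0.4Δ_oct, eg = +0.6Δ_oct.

Δ_oct > P, so pairing is preferred: the ground state is low-spin.
That gives t₂g⁵ eg⁰.
Orbital CFSE = -2.0Δ_oct = -2.0 × 22300 = -44600 cm⁻¹.
Excess pairs vs high-spin: 2 − 0 = 2; pairing cost = +35000 cm⁻¹.
Net CFSE = -44600 + 35000 = -9600 cm⁻¹.

-9600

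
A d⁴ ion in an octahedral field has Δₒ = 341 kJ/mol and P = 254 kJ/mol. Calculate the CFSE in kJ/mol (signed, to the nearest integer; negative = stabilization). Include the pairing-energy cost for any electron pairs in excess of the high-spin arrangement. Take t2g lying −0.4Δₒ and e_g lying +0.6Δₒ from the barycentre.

Since Δₒ = 341 kJ/mol > P = 254 kJ/mol, the complex adopts the low-spin configuration.
Configuration: t2g^4 e_g^0.
Orbital CFSE = -1.6Δₒ = -1.6 × 341 = -546 kJ/mol.
Excess pairs vs high-spin: 1 − 0 = 1; pairing cost = +254 kJ/mol.
Net CFSE = -546 + 254 = -292 kJ/mol.

-292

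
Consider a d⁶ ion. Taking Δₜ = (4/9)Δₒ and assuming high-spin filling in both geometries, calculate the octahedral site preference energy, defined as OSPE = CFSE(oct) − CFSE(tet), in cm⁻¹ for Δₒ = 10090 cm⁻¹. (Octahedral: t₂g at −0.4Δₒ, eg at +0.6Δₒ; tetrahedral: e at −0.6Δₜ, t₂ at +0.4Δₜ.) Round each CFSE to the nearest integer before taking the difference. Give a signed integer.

-1345

Octahedral (high-spin): t₂g⁴ eg², CFSE = 4(−0.4) + 2(+0.6) = -0.4Δₒ = -0.4 × 10090 = -4036 cm⁻¹.
Tetrahedral e³ t₂³ gives -0.6Δₜ = -0.6 × (4/9) × 10090 = -2691 cm⁻¹.
OSPE = CFSE(oct) − CFSE(tet) = -4036 − (-2691) = -1345 cm⁻¹.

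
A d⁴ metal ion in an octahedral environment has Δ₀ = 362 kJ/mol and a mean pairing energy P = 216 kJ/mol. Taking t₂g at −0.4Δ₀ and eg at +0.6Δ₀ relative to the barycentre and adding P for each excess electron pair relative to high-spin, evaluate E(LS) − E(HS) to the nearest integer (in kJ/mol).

-146

High-spin d⁴ fills as t₂g³ eg¹ with CFSE 3(−0.4) + 1(+0.6) = -0.6Δ₀ = -217 kJ/mol.
Low-spin: t₂g⁴ eg⁰, orbital CFSE = -1.6Δ₀ = -579 kJ/mol; plus 1 excess pair × P = +216 kJ/mol; total -363 kJ/mol.
Thus E(LS) − E(HS) = -146 kJ/mol.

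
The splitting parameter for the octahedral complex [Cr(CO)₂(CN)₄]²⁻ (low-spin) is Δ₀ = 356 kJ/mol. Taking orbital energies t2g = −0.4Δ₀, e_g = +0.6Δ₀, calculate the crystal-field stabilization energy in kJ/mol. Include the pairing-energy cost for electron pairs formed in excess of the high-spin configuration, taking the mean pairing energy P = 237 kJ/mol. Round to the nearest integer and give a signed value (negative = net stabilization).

-333

Ligand charges: 2×(+0) from CO and 4×(-1) from CN⁻ sum to -4; with overall charge -2, Cr is +2.
Cr is in group 6, so Cr²⁺ is d⁴ (6 − 2 = 4).
The d⁴ electrons fill as t2g^4 e_g^0.
Orbital CFSE = 4(-0.4) + 0(0.6) = -1.6Δ₀ = -1.6 × 356 = -570 kJ/mol.
Pairing penalty: 1 pair vs 0 in the high-spin reference → 1 extra × P = 237 kJ/mol.
Net CFSE = -570 + 237 = -333 kJ/mol.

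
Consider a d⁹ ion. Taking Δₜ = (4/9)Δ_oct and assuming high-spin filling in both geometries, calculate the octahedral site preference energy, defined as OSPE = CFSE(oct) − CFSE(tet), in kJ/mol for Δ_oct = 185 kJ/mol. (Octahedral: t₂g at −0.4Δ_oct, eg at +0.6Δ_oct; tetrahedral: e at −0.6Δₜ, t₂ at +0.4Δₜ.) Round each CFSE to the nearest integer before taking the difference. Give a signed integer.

Octahedral (high-spin): t2g^6 e_g^3, CFSE = 6(−0.4) + 3(+0.6) = -0.6Δ_oct = -0.6 × 185 = -111 kJ/mol.
Tetrahedral e^4 t2^5 gives -0.4Δₜ = -0.4 × (4/9) × 185 = -33 kJ/mol.
OSPE = CFSE(oct) − CFSE(tet) = -111 − (-33) = -78 kJ/mol.

-78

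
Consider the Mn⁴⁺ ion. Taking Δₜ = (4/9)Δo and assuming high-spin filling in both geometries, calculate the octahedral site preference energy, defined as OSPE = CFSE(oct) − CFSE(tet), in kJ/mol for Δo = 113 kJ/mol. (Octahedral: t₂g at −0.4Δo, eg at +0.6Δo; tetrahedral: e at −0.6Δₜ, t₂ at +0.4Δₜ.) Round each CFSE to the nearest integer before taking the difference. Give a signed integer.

Mn⁴⁺: group 7, so d-count = 7 − 4 = 3.
In an octahedral site d³ (HS) is t2g^3 e_g^0, giving CFSE(oct) = -1.2Δo = -136 kJ/mol.
In a tetrahedral site the filling is e^2 t2^1: CFSE(tet) = -0.8Δₜ = -0.8 × (4/9)(113) = -40 kJ/mol.
OSPE = -136 − (-40) = -96 kJ/mol.

-96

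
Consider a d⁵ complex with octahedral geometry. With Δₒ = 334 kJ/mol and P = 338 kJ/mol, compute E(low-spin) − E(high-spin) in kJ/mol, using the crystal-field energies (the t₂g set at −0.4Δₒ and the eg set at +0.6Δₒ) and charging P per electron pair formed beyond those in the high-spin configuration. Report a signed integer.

High-spin d⁵ fills as t₂g³ eg² with CFSE 3(−0.4) + 2(+0.6) = 0.0Δₒ = 0 kJ/mol.
For low-spin the configuration is t₂g⁵ eg⁰: orbital energy -2.0 × 334 = -668 kJ/mol, and 2 additional pairs relative to high-spin add 676 kJ/mol, giving 8 kJ/mol.
Thus E(LS) − E(HS) = 8 kJ/mol.

8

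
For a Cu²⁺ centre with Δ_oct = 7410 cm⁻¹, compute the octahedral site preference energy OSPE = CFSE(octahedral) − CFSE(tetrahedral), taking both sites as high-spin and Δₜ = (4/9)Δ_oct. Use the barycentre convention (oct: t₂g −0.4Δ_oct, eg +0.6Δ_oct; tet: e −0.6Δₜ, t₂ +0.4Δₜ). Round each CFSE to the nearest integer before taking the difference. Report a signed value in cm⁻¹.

Cu sits in group 11; removing 2 electrons leaves Cu²⁺ with 11 − 2 = 9 d electrons.
In an octahedral site d⁹ (HS) is t2g^6 e_g^3, giving CFSE(oct) = -0.6Δ_oct = -4446 cm⁻¹.
Tetrahedral: e^4 t2^5, CFSE = 4(−0.6) + 5(+0.4) = -0.4Δₜ = -0.4 × (4/9) × 7410 = -1317 cm⁻¹.
OSPE = -4446 − (-1317) = -3129 cm⁻¹.

-3129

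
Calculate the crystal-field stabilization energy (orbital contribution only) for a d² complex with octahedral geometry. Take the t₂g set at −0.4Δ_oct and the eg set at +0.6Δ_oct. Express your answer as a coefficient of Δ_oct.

Configuration: t₂g² eg⁰.
CFSE = 2(-0.4Δ_oct) + 0(0.6Δ_oct) = -0.8Δ_oct + 0.0Δ_oct = -0.8Δ_oct.

-0.8 Δ_oct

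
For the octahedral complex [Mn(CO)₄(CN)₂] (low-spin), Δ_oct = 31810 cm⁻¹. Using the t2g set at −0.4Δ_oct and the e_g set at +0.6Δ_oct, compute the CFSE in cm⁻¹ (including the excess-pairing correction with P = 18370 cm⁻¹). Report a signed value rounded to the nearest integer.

Ligand charges: 4×(+0) from CO and 2×(-1) from CN⁻ sum to -2; with overall charge +0, Mn is +2.
Mn²⁺: group 7, so d-count = 7 − 2 = 5.
The d⁵ electrons fill as t2g^5 e_g^0.
CFSE(orbital) = 5×(-0.4Δ_oct) + 0×(0.6Δ_oct) = -2.0Δ_oct; with Δ_oct = 31810 cm⁻¹ that is -63620 cm⁻¹.
High-spin d⁵ would be t2g^3 e_g^2 with 0 pairs; low-spin has 2, so 2 excess pairs cost +2P = +36740 cm⁻¹.
Combining: -63620 + 36740 = -26880 cm⁻¹.

-26880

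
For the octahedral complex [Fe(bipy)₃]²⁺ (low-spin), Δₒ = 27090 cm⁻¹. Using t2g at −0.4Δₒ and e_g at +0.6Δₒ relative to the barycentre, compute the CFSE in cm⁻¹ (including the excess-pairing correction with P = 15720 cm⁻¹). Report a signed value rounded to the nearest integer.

-33576

bipy is neutral, so the +2 overall charge sits on Fe: oxidation state +2.
Group 8 minus oxidation state +2 gives a d⁶ configuration for Fe²⁺.
The d⁶ electrons fill as t2g^6 e_g^0.
The orbital stabilization is -2.4Δₒ = -2.4 × 27090 = -65016 cm⁻¹.
Relative to high-spin t2g^4 e_g^2 (1 paired), the low-spin configuration has 2 additional pairs, contributing +2 × 15720 = +31440 cm⁻¹.
Combining: -65016 + 31440 = -33576 cm⁻¹.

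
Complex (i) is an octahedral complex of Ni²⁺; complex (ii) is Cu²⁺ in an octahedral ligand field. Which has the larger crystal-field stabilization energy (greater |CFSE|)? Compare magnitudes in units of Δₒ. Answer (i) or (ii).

(i): Ni²⁺: group 10, so d-count = 10 − 2 = 8; For octahedral d⁸ the high- and low-spin configurations coincide; t2g^6 e_g^2, CFSE = -1.2Δₒ.
(ii): Cu²⁺: group 11, so d-count = 11 − 2 = 9; t2g^6 e_g^3, CFSE = -0.6Δₒ.
So (i) has the larger |CFSE|.

(i)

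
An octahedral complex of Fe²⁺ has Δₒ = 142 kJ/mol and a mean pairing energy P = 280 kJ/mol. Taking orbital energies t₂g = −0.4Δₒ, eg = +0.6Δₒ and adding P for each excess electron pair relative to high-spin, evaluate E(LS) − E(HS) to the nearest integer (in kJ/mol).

276

Group 8 minus oxidation state +2 gives a d⁶ configuration for Fe²⁺.
High-spin: t₂g⁴ eg², CFSE = -0.4Δₒ = -57 kJ/mol.
Low-spin t₂g⁶ eg⁰ gives -2.4Δₒ = -341 kJ/mol, but forming 2 extra pairs costs 2P = 560 kJ/mol, so E(LS) = -341 + 560 = 219 kJ/mol.
The difference is 219 − (-57) = 276 kJ/mol, so high-spin lies lower.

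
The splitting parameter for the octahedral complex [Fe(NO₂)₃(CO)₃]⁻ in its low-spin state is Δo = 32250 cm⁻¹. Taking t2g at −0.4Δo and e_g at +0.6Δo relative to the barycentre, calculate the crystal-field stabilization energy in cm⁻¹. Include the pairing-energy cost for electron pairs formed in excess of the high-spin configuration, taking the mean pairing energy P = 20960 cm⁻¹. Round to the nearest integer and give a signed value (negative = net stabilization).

Ligand charges: 3×(-1) from NO₂⁻ and 3×(+0) from CO sum to -3; with overall charge -1, Fe is +2.
Group 8 minus oxidation state +2 gives a d⁶ configuration for Fe²⁺.
The d⁶ electrons fill as t2g^6 e_g^0.
CFSE(orbital) = 6×(-0.4Δo) + 0×(0.6Δo) = -2.4Δo; with Δo = 32250 cm⁻¹ that is -77400 cm⁻¹.
Pairing penalty: 3 pairs vs 1 in the high-spin reference → 2 extra × P = 41920 cm⁻¹.
Net CFSE = -77400 + 41920 = -35480 cm⁻¹.

-35480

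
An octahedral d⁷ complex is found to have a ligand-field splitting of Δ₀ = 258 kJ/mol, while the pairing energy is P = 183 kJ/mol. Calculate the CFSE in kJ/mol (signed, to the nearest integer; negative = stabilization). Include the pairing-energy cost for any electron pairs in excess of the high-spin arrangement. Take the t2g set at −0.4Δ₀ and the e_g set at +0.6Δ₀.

-281

Δ₀ > P, so pairing is preferred: the ground state is low-spin.
That gives t2g^6 e_g^1.
Orbital CFSE = -1.8Δ₀ = -1.8 × 258 = -464 kJ/mol.
Excess pairs vs high-spin: 3 − 2 = 1; pairing cost = +183 kJ/mol.
Net CFSE = -464 + 183 = -281 kJ/mol.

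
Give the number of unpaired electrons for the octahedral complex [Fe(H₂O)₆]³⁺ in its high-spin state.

H₂O is neutral, so the +3 overall charge sits on Fe: oxidation state +3.
Fe sits in group 8; removing 3 electrons leaves Fe³⁺ with 8 − 3 = 5 d electrons.
Configuration: t₂g³ eg², giving 5 unpaired electrons.

5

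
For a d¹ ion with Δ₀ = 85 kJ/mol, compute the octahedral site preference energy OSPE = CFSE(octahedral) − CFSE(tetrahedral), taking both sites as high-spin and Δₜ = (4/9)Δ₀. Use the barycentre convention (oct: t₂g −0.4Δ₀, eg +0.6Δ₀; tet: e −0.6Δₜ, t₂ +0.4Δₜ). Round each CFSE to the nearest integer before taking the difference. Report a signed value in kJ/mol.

-11

In an octahedral site d¹ (HS) is t2g^1 e_g^0, giving CFSE(oct) = -0.4Δ₀ = -34 kJ/mol.
Tetrahedral: e^1 t2^0, CFSE = 1(−0.6) + 0(+0.4) = -0.6Δₜ = -0.6 × (4/9) × 85 = -23 kJ/mol.
Subtracting, OSPE = -34 − (-23) = -11 kJ/mol.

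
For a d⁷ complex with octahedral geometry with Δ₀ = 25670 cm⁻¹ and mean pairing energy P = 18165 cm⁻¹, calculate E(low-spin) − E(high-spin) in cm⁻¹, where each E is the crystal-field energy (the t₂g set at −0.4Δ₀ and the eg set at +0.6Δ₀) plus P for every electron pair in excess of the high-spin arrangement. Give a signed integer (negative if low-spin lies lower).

High-spin d⁷ fills as t₂g⁵ eg² with CFSE 5(−0.4) + 2(+0.6) = -0.8Δ₀ = -20536 cm⁻¹.
For low-spin the configuration is t₂g⁶ eg¹: orbital energy -1.8 × 25670 = -46206 cm⁻¹, and 1 additional pair relative to high-spin adds 18165 cm⁻¹, giving -28041 cm⁻¹.
E(LS) − E(HS) = -28041 − (-20536) = -7505 cm⁻¹.

-7505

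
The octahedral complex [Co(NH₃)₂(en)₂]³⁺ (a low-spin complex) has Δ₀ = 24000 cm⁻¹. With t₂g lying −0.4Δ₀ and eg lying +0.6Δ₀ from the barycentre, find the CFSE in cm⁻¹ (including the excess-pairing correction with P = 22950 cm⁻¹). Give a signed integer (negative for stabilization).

Ligand charges: 2×(+0) from NH₃ and 2×(+0) from en sum to +0; with overall charge +3, Co is +3.
Group 9 minus oxidation state +3 gives a d⁶ configuration for Co³⁺.
Electron filling gives t₂g⁶ eg⁰.
The orbital stabilization is -2.4Δ₀ = -2.4 × 24000 = -57600 cm⁻¹.
High-spin d⁶ would be t₂g⁴ eg² with 1 pair; low-spin has 3, so 2 excess pairs cost +2P = +45900 cm⁻¹.
Combining: -57600 + 45900 = -11700 cm⁻¹.

-11700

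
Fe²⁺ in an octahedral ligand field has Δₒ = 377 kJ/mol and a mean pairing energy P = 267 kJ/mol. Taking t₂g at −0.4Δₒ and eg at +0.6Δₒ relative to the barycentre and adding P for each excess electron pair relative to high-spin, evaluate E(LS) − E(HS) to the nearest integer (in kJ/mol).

-220

Fe sits in group 8; removing 2 electrons leaves Fe²⁺ with 8 − 2 = 6 d electrons.
In the high-spin limit (t₂g⁴ eg²) the orbital term is -0.4Δₒ = -151 kJ/mol, with no excess pairing.
Low-spin: t₂g⁶ eg⁰, orbital CFSE = -2.4Δₒ = -905 kJ/mol; plus 2 excess pairs × P = +534 kJ/mol; total -371 kJ/mol.
Thus E(LS) − E(HS) = -220 kJ/mol.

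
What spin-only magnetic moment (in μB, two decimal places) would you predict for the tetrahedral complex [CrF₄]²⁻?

Each F⁻ contributes -1; 4 × (-1) = -4. With overall charge -2, Cr is in the +2 oxidation state.
Cr is in group 6, so Cr²⁺ is d⁴ (6 − 2 = 4).
Tetrahedral fields are weak (Δₜ ≈ 4/9 Δₒ), so electrons fill high-spin.
Configuration: e² t₂² → 4 unpaired electrons.
μ(spin-only) = √[4(4+2)] = √24 ≈ 4.90 μB.

4.90 μB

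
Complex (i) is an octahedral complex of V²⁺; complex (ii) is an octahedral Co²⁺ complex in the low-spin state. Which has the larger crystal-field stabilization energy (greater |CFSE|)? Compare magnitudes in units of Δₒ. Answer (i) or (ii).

(i): V²⁺: group 5, so d-count = 5 − 2 = 3; For octahedral d³ the high- and low-spin configurations coincide; t₂g³ eg⁰, CFSE = -1.2Δₒ.
(ii): Co is in group 9, so Co²⁺ is d⁷ (9 − 2 = 7); t2g^6 e_g^1, CFSE = -1.8Δₒ.
So (ii) has the larger |CFSE|.

(ii)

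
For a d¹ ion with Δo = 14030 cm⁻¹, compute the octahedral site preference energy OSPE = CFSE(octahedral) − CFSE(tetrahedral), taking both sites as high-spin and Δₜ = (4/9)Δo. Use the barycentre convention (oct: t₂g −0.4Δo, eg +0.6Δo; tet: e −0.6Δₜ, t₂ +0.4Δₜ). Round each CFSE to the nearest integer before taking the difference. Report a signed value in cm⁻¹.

Octahedral high-spin t₂g¹ eg⁰: CFSE = -0.4 × 14030 = -5612 cm⁻¹.
Tetrahedral e¹ t₂⁰ gives -0.6Δₜ = -0.6 × (4/9) × 14030 = -3741 cm⁻¹.
Subtracting, OSPE = -5612 − (-3741) = -1871 cm⁻¹.

-1871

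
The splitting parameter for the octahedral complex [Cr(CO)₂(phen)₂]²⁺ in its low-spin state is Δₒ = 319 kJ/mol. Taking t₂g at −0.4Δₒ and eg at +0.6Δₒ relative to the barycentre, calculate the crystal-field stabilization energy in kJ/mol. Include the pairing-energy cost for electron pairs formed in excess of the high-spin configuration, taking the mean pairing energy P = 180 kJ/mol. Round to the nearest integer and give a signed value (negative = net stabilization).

-330

Ligand charges: 2×(+0) from CO and 2×(+0) from phen sum to +0; with overall charge +2, Cr is +2.
Cr is in group 6, so Cr²⁺ is d⁴ (6 − 2 = 4).
The d⁴ electrons fill as t₂g⁴ eg⁰.
The orbital stabilization is -1.6Δₒ = -1.6 × 319 = -510 kJ/mol.
Relative to high-spin t₂g³ eg¹ (0 paired), the low-spin configuration has 1 additional pair, contributing +1 × 180 = +180 kJ/mol.
Combining: -510 + 180 = -330 kJ/mol.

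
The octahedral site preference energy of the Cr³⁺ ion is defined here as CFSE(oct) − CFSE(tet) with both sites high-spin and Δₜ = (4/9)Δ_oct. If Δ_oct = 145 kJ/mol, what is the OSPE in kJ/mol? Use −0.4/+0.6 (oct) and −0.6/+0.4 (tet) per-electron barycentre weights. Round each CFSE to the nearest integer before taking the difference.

Group 6 minus oxidation state +3 gives a d³ configuration for Cr³⁺.
Octahedral (high-spin): t2g^3 e_g^0, CFSE = 3(−0.4) + 0(+0.6) = -1.2Δ_oct = -1.2 × 145 = -174 kJ/mol.
Tetrahedral e^2 t2^1 gives -0.8Δₜ = -0.8 × (4/9) × 145 = -52 kJ/mol.
OSPE = CFSE(oct) − CFSE(tet) = -174 − (-52) = -122 kJ/mol.

-122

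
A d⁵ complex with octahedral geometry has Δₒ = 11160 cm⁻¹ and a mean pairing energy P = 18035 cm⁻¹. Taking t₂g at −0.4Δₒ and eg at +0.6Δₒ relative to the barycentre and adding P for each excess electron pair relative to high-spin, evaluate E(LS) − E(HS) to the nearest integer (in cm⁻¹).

13750

High-spin: t₂g³ eg², CFSE = 0.0Δₒ = 0 cm⁻¹.
Low-spin: t₂g⁵ eg⁰, orbital CFSE = -2.0Δₒ = -22320 cm⁻¹; plus 2 excess pairs × P = +36070 cm⁻¹; total 13750 cm⁻¹.
Thus E(LS) − E(HS) = 13750 cm⁻¹.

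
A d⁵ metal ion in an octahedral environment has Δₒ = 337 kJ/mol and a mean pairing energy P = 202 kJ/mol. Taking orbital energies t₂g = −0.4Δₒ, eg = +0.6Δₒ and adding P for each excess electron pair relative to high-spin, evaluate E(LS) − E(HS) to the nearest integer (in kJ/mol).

-270

In the high-spin limit (t₂g³ eg²) the orbital term is 0.0Δₒ = 0 kJ/mol, with no excess pairing.
For low-spin the configuration is t₂g⁵ eg⁰: orbital energy -2.0 × 337 = -674 kJ/mol, and 2 additional pairs relative to high-spin add 404 kJ/mol, giving -270 kJ/mol.
E(LS) − E(HS) = -270 − (0) = -270 kJ/mol.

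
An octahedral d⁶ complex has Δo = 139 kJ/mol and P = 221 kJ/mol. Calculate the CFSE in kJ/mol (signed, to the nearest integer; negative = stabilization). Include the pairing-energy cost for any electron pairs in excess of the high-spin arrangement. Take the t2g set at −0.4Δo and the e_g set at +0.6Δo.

-56

Here Δo < P (139 < 221), so the high-spin state is favoured.
Configuration: t2g^4 e_g^2.
Orbital CFSE = -0.4Δo = -0.4 × 139 = -56 kJ/mol.
High-spin has no excess pairs, so no pairing correction applies.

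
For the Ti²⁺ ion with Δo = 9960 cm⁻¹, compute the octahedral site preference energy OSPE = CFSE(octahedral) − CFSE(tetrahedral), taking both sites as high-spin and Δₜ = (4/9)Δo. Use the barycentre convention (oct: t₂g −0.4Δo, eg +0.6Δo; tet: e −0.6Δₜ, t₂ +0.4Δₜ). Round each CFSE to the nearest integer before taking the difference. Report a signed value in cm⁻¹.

Ti²⁺: group 4, so d-count = 4 − 2 = 2.
Octahedral high-spin t₂g² eg⁰: CFSE = -0.8 × 9960 = -7968 cm⁻¹.
In a tetrahedral site the filling is e² t₂⁰: CFSE(tet) = -1.2Δₜ = -1.2 × (4/9)(9960) = -5312 cm⁻¹.
Subtracting, OSPE = -7968 − (-5312) = -2656 cm⁻¹.

-2656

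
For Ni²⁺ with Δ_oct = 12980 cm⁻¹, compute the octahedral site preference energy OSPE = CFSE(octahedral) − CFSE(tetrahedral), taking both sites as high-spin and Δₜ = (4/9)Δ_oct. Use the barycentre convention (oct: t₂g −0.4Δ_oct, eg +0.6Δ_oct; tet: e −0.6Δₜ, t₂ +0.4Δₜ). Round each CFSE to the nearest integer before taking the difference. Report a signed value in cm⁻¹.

Ni is in group 10, so Ni²⁺ is d⁸ (10 − 2 = 8).
Octahedral high-spin t2g^6 e_g^2: CFSE = -1.2 × 12980 = -15576 cm⁻¹.
In a tetrahedral site the filling is e^4 t2^4: CFSE(tet) = -0.8Δₜ = -0.8 × (4/9)(12980) = -4615 cm⁻¹.
OSPE = -15576 − (-4615) = -10961 cm⁻¹.

-10961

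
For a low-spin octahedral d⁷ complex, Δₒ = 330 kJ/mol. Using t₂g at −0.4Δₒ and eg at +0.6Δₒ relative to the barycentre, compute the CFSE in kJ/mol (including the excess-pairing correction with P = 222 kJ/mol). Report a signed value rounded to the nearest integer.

Electron filling gives t₂g⁶ eg¹.
Orbital CFSE = 6(-0.4) + 1(0.6) = -1.8Δₒ = -1.8 × 330 = -594 kJ/mol.
High-spin d⁷ would be t₂g⁵ eg² with 2 pairs; low-spin has 3, so 1 excess pair costs +1P = +222 kJ/mol.
Overall CFSE = -594 + 222 = -372 kJ/mol.

-372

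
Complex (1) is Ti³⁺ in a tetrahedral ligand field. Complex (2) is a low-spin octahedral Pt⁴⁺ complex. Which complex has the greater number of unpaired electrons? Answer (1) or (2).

(1)

(1): Group 4 minus oxidation state +3 gives a d¹ configuration for Ti³⁺; With tetrahedral geometry the complex is necessarily high-spin; e¹ t₂⁰ → 1 unpaired.
(2): Pt⁴⁺: group 10, so d-count = 10 − 4 = 6; t₂g⁶ eg⁰ → 0 unpaired.
So (1) has more unpaired electrons.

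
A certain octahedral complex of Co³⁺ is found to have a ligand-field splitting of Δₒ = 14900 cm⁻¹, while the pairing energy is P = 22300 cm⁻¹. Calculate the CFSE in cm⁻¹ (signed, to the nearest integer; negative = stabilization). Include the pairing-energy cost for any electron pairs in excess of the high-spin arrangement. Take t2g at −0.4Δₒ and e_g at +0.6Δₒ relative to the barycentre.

Group 9 minus oxidation state +3 gives a d⁶ configuration for Co³⁺.
Here Δₒ < P (14900 < 22300), so the high-spin state is favoured.
Filling d⁶ accordingly: t2g^4 e_g^2.
Orbital CFSE = -0.4Δₒ = -0.4 × 14900 = -5960 cm⁻¹.
High-spin has no excess pairs, so no pairing correction applies.

-5960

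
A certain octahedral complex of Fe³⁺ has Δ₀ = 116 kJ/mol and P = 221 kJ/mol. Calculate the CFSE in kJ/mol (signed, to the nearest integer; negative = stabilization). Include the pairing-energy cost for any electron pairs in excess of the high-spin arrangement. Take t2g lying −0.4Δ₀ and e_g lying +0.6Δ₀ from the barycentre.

Fe sits in group 8; removing 3 electrons leaves Fe³⁺ with 8 − 3 = 5 d electrons.
Here Δ₀ < P (116 < 221), so the high-spin state is favoured.
Filling d⁵ accordingly: t2g^3 e_g^2.
Orbital CFSE = 0.0Δ₀ = 0.0 × 116 = 0 kJ/mol.
High-spin has no excess pairs, so no pairing correction applies.

0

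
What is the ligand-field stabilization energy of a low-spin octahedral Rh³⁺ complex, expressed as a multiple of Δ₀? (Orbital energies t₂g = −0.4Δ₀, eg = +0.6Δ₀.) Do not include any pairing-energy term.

-2.4 Δ₀

Group 9 minus oxidation state +3 gives a d⁶ configuration for Rh³⁺.
Configuration: t₂g⁶ eg⁰.
CFSE = 6(-0.4Δ₀) + 0(0.6Δ₀) = -2.4Δ₀ + 0.0Δ₀ = -2.4Δ₀.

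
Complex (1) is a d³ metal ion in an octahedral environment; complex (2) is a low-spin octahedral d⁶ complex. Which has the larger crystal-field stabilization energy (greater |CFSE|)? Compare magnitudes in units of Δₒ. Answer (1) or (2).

(2)

(1): t2g^3 e_g^0, CFSE = -1.2Δₒ.
(2): t₂g⁶ eg⁰, CFSE = -2.4Δₒ.
So (2) has the larger |CFSE|.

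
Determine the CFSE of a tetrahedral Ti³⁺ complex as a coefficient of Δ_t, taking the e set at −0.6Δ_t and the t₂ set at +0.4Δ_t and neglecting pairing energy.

-0.6 Δ_t

Group 4 minus oxidation state +3 gives a d¹ configuration for Ti³⁺.
Tetrahedral splitting is small, so the complex is high-spin.
Configuration: e¹ t₂⁰.
CFSE = 1(-0.6Δ_t) + 0(0.4Δ_t) = -0.6Δ_t + 0.0Δ_t = -0.6Δ_t.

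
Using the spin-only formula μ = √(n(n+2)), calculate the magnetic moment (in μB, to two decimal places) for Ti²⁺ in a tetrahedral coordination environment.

Ti²⁺: group 4, so d-count = 4 − 2 = 2.
With tetrahedral geometry the complex is necessarily high-spin.
Configuration: e² t₂⁰ → 2 unpaired electrons.
μ(spin-only) = √[2(2+2)] = √8 ≈ 2.83 μB.

2.83 μB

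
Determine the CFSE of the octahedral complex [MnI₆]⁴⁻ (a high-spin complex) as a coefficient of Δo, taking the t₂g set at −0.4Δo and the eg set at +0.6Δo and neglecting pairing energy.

0.0 Δo

Each I⁻ contributes -1; 6 × (-1) = -6. With overall charge -4, Mn is in the +2 oxidation state.
Mn is in group 7, so Mn²⁺ is d⁵ (7 − 2 = 5).
Configuration: t₂g³ eg².
CFSE = 3(-0.4Δo) + 2(0.6Δo) = -1.2Δo + 1.2Δo = 0.0Δo.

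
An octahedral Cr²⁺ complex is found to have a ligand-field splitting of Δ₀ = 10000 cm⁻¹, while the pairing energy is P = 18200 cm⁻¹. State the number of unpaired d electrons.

4

Cr is in group 6, so Cr²⁺ is d⁴ (6 − 2 = 4).
Here Δ₀ < P (10000 < 18200), so the high-spin state is favoured.
Configuration: t2g^3 e_g^1.
Unpaired electrons: 4.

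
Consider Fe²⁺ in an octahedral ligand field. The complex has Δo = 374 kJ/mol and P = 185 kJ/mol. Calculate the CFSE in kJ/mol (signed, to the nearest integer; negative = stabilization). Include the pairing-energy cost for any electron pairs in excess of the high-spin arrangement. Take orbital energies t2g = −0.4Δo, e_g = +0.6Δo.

-528

Fe²⁺: group 8, so d-count = 8 − 2 = 6.
Here Δo > P (374 > 185), so the low-spin state is favoured.
Filling d⁶ accordingly: t2g^6 e_g^0.
Orbital CFSE = -2.4Δo = -2.4 × 374 = -898 kJ/mol.
Excess pairs vs high-spin: 3 − 1 = 2; pairing cost = +370 kJ/mol.
Net CFSE = -898 + 370 = -528 kJ/mol.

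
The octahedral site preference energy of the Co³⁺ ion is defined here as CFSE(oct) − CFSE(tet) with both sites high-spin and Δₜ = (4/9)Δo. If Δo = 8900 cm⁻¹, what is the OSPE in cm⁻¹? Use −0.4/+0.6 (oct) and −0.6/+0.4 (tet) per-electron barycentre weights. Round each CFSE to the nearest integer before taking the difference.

-1187

Co sits in group 9; removing 3 electrons leaves Co³⁺ with 9 − 3 = 6 d electrons.
In an octahedral site d⁶ (HS) is t2g^4 e_g^2, giving CFSE(oct) = -0.4Δo = -3560 cm⁻¹.
In a tetrahedral site the filling is e^3 t2^3: CFSE(tet) = -0.6Δₜ = -0.6 × (4/9)(8900) = -2373 cm⁻¹.
OSPE = -3560 − (-2373) = -1187 cm⁻¹.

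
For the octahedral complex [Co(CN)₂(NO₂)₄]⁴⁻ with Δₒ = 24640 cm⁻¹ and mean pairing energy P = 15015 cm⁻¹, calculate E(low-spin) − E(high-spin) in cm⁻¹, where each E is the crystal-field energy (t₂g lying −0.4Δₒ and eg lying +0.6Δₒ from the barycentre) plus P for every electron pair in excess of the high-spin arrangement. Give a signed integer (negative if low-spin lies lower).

Ligand charges: 2×(-1) from CN⁻ and 4×(-1) from NO₂⁻ sum to -6; with overall charge -4, Co is +2.
Co is in group 9, so Co²⁺ is d⁷ (9 − 2 = 7).
High-spin: t₂g⁵ eg², CFSE = -0.8Δₒ = -19712 cm⁻¹.
For low-spin the configuration is t₂g⁶ eg¹: orbital energy -1.8 × 24640 = -44352 cm⁻¹, and 1 additional pair relative to high-spin adds 15015 cm⁻¹, giving -29337 cm⁻¹.
E(LS) − E(HS) = -29337 − (-19712) = -9625 cm⁻¹.

-9625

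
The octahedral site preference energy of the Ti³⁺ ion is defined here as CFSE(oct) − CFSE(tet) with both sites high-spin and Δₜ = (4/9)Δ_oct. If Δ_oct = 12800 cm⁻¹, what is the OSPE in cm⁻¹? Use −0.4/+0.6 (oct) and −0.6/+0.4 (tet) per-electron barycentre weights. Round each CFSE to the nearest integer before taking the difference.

Group 4 minus oxidation state +3 gives a d¹ configuration for Ti³⁺.
Octahedral (high-spin): t₂g¹ eg⁰, CFSE = 1(−0.4) + 0(+0.6) = -0.4Δ_oct = -0.4 × 12800 = -5120 cm⁻¹.
In a tetrahedral site the filling is e¹ t₂⁰: CFSE(tet) = -0.6Δₜ = -0.6 × (4/9)(12800) = -3413 cm⁻¹.
OSPE = CFSE(oct) − CFSE(tet) = -5120 − (-3413) = -1707 cm⁻¹.

-1707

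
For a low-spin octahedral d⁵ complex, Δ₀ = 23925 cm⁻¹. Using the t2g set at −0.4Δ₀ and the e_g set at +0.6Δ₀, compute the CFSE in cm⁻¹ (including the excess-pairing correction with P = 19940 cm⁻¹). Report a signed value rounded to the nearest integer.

Electron filling gives t2g^5 e_g^0.
The orbital stabilization is -2.0Δ₀ = -2.0 × 23925 = -47850 cm⁻¹.
High-spin d⁵ would be t2g^3 e_g^2 with 0 pairs; low-spin has 2, so 2 excess pairs cost +2P = +39880 cm⁻¹.
Overall CFSE = -47850 + 39880 = -7970 cm⁻¹.

-7970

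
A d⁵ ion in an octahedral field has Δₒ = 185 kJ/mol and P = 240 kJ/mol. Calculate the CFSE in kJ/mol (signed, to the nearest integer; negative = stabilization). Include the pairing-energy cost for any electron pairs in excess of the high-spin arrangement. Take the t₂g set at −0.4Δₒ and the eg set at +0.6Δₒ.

0

Since Δₒ = 185 kJ/mol < P = 240 kJ/mol, the complex adopts the high-spin configuration.
That gives t₂g³ eg².
Orbital CFSE = 0.0Δₒ = 0.0 × 185 = 0 kJ/mol.
High-spin has no excess pairs, so no pairing correction applies.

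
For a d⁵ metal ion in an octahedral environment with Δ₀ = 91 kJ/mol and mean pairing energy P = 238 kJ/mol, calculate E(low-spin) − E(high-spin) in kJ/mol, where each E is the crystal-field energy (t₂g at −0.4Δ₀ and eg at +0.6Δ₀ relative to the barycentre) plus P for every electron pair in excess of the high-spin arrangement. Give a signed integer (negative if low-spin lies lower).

High-spin d⁵ fills as t₂g³ eg² with CFSE 3(−0.4) + 2(+0.6) = 0.0Δ₀ = 0 kJ/mol.
For low-spin the configuration is t₂g⁵ eg⁰: orbital energy -2.0 × 91 = -182 kJ/mol, and 2 additional pairs relative to high-spin add 476 kJ/mol, giving 294 kJ/mol.
The difference is 294 − (0) = 294 kJ/mol, so high-spin lies lower.

294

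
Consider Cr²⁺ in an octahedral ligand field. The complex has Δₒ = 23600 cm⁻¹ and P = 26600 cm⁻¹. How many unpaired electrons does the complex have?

4

Cr is in group 6, so Cr²⁺ is d⁴ (6 − 2 = 4).
Since Δₒ = 23600 cm⁻¹ < P = 26600 cm⁻¹, the complex adopts the high-spin configuration.
Configuration: t₂g³ eg¹.
Unpaired electrons: 4.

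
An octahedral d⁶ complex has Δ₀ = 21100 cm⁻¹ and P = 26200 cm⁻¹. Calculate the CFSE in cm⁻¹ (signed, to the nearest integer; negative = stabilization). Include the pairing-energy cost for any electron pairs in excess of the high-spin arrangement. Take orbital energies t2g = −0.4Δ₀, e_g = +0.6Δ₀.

-8440

Δ₀ < P, so pairing is avoided: the ground state is high-spin.
Filling d⁶ accordingly: t2g^4 e_g^2.
Orbital CFSE = -0.4Δ₀ = -0.4 × 21100 = -8440 cm⁻¹.
High-spin has no excess pairs, so no pairing correction applies.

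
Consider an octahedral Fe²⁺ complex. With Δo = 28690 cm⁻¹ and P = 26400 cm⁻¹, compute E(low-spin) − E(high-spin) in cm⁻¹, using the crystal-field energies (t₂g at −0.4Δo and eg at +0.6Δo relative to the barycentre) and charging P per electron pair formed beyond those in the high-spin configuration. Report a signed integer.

-4580

Fe is in group 8, so Fe²⁺ is d⁶ (8 − 2 = 6).
High-spin d⁶ fills as t₂g⁴ eg² with CFSE 4(−0.4) + 2(+0.6) = -0.4Δo = -11476 cm⁻¹.
Low-spin t₂g⁶ eg⁰ gives -2.4Δo = -68856 cm⁻¹, but forming 2 extra pairs costs 2P = 52800 cm⁻¹, so E(LS) = -68856 + 52800 = -16056 cm⁻¹.
E(LS) − E(HS) = -16056 − (-11476) = -4580 cm⁻¹.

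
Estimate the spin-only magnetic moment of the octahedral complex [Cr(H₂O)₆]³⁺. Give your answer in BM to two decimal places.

3.87 BM

H₂O is neutral, so the +3 overall charge sits on Cr: oxidation state +3.
Cr³⁺: group 6, so d-count = 6 − 3 = 3.
Configuration: t₂g³ eg⁰ → 3 unpaired electrons.
μ(spin-only) = √[3(3+2)] = √15 ≈ 3.87 BM.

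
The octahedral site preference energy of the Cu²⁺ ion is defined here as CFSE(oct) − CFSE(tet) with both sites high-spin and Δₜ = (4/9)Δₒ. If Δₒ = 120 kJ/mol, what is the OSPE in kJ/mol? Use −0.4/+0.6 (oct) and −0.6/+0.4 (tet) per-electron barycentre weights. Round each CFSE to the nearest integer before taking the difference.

Cu sits in group 11; removing 2 electrons leaves Cu²⁺ with 11 − 2 = 9 d electrons.
Octahedral (high-spin): t2g^6 e_g^3, CFSE = 6(−0.4) + 3(+0.6) = -0.6Δₒ = -0.6 × 120 = -72 kJ/mol.
Tetrahedral: e^4 t2^5, CFSE = 4(−0.6) + 5(+0.4) = -0.4Δₜ = -0.4 × (4/9) × 120 = -21 kJ/mol.
Subtracting, OSPE = -72 − (-21) = -51 kJ/mol.

-51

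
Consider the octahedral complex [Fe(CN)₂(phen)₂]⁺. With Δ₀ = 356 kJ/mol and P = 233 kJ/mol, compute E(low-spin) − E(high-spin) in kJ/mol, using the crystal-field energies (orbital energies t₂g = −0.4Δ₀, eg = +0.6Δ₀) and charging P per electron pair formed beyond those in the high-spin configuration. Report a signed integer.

-246

Ligand charges: 2×(-1) from CN⁻ and 2×(+0) from phen sum to -2; with overall charge +1, Fe is +3.
Fe is in group 8, so Fe³⁺ is d⁵ (8 − 3 = 5).
In the high-spin limit (t₂g³ eg²) the orbital term is 0.0Δ₀ = 0 kJ/mol, with no excess pairing.
Low-spin: t₂g⁵ eg⁰, orbital CFSE = -2.0Δ₀ = -712 kJ/mol; plus 2 excess pairs × P = +466 kJ/mol; total -246 kJ/mol.
Thus E(LS) − E(HS) = -246 kJ/mol.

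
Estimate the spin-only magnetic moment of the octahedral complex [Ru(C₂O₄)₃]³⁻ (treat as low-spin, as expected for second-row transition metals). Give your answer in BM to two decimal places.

Each C₂O₄²⁻ contributes -2; 3 × (-2) = -6. With overall charge -3, Ru is in the +3 oxidation state.
Ru sits in group 8; removing 3 electrons leaves Ru³⁺ with 8 − 3 = 5 d electrons.
Configuration: t₂g⁵ eg⁰ → 1 unpaired electron.
μ(spin-only) = √[1(1+2)] = √3 ≈ 1.73 BM.

1.73 BM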